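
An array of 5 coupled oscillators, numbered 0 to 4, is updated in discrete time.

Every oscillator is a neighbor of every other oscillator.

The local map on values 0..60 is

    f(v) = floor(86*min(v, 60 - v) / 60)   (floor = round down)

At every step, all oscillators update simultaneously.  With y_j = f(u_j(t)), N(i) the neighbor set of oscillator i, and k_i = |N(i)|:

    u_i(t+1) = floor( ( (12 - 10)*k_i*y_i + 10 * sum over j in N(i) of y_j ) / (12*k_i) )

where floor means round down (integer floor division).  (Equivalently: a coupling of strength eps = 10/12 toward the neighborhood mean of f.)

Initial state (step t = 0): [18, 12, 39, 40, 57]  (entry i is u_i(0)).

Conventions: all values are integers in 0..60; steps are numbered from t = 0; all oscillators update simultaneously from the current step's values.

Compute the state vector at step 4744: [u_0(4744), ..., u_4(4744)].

Answer: [28, 28, 28, 28, 28]
Key observation: The state at step 2, [28, 28, 28, 28, 28], reappears at step 4: the system is in a cycle of period 2 from step 2 on.  Therefore the state at step 4744 equals the state at step 2 + ((4744 - 2) mod 2) = 2, which is [28, 28, 28, 28, 28].

Derivation:
t=0: [18, 12, 39, 40, 57]
t=1: [20, 20, 20, 20, 21]
t=2: [28, 28, 28, 28, 28]
t=3: [40, 40, 40, 40, 40]
t=4: [28, 28, 28, 28, 28]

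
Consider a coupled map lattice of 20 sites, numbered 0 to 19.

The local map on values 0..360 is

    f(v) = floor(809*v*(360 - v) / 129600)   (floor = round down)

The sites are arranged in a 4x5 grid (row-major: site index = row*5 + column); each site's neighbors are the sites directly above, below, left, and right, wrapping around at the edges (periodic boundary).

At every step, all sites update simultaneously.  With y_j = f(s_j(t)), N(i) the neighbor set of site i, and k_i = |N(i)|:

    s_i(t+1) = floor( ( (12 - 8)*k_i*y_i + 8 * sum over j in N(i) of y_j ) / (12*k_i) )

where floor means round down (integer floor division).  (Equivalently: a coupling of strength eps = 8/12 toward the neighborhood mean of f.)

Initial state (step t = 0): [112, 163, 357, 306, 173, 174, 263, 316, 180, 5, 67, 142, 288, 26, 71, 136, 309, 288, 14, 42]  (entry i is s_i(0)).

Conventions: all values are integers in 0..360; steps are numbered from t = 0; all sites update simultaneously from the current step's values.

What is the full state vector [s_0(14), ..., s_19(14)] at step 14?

Simulating step by step:
t=0: [112, 163, 357, 306, 173, 174, 263, 316, 180, 5, 67, 142, 288, 26, 71, 136, 309, 288, 14, 42]
t=1: [189, 139, 88, 107, 128, 144, 166, 111, 109, 125, 159, 149, 120, 99, 87, 142, 151, 86, 71, 119]
t=2: [194, 188, 162, 161, 183, 195, 192, 173, 170, 177, 188, 194, 172, 157, 169, 193, 186, 157, 151, 168]
t=3: [201, 201, 199, 199, 201, 200, 200, 200, 200, 201, 200, 201, 200, 199, 200, 201, 200, 199, 198, 200]
t=4: [199, 199, 199, 199, 199, 199, 199, 199, 199, 199, 199, 199, 199, 199, 199, 199, 199, 199, 199, 199]
t=5: [199, 199, 199, 199, 199, 199, 199, 199, 199, 199, 199, 199, 199, 199, 199, 199, 199, 199, 199, 199]
t=6: [199, 199, 199, 199, 199, 199, 199, 199, 199, 199, 199, 199, 199, 199, 199, 199, 199, 199, 199, 199]
t=7: [199, 199, 199, 199, 199, 199, 199, 199, 199, 199, 199, 199, 199, 199, 199, 199, 199, 199, 199, 199]
t=8: [199, 199, 199, 199, 199, 199, 199, 199, 199, 199, 199, 199, 199, 199, 199, 199, 199, 199, 199, 199]
t=9: [199, 199, 199, 199, 199, 199, 199, 199, 199, 199, 199, 199, 199, 199, 199, 199, 199, 199, 199, 199]
t=10: [199, 199, 199, 199, 199, 199, 199, 199, 199, 199, 199, 199, 199, 199, 199, 199, 199, 199, 199, 199]
t=11: [199, 199, 199, 199, 199, 199, 199, 199, 199, 199, 199, 199, 199, 199, 199, 199, 199, 199, 199, 199]
t=12: [199, 199, 199, 199, 199, 199, 199, 199, 199, 199, 199, 199, 199, 199, 199, 199, 199, 199, 199, 199]
t=13: [199, 199, 199, 199, 199, 199, 199, 199, 199, 199, 199, 199, 199, 199, 199, 199, 199, 199, 199, 199]
t=14: [199, 199, 199, 199, 199, 199, 199, 199, 199, 199, 199, 199, 199, 199, 199, 199, 199, 199, 199, 199]

Answer: [199, 199, 199, 199, 199, 199, 199, 199, 199, 199, 199, 199, 199, 199, 199, 199, 199, 199, 199, 199]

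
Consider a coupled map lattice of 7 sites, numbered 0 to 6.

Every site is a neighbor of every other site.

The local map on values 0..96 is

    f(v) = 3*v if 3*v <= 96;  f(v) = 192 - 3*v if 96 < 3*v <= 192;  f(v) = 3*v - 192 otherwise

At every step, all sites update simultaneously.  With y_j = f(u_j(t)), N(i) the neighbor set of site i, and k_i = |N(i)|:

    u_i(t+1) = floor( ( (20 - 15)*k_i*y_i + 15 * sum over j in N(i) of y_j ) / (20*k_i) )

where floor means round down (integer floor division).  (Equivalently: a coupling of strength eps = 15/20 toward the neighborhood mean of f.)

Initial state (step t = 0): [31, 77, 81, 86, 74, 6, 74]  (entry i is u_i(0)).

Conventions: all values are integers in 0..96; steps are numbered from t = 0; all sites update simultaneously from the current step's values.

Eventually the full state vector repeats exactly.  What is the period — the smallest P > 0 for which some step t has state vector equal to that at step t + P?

Simulating step by step:
t=0: [31, 77, 81, 86, 74, 6, 74]
t=1: [52, 45, 47, 49, 44, 43, 44]
t=2: [51, 53, 52, 52, 54, 54, 54]
t=3: [34, 33, 33, 33, 33, 33, 33]
t=4: [92, 92, 92, 92, 92, 92, 92]
t=5: [84, 84, 84, 84, 84, 84, 84]
t=6: [60, 60, 60, 60, 60, 60, 60]
t=7: [12, 12, 12, 12, 12, 12, 12]
t=8: [36, 36, 36, 36, 36, 36, 36]
t=9: [84, 84, 84, 84, 84, 84, 84]

Answer: 4
Key observation: The state at step 5, [84, 84, 84, 84, 84, 84, 84], reappears at step 9 — and no state repeats earlier — so the cycle the system enters has period 4.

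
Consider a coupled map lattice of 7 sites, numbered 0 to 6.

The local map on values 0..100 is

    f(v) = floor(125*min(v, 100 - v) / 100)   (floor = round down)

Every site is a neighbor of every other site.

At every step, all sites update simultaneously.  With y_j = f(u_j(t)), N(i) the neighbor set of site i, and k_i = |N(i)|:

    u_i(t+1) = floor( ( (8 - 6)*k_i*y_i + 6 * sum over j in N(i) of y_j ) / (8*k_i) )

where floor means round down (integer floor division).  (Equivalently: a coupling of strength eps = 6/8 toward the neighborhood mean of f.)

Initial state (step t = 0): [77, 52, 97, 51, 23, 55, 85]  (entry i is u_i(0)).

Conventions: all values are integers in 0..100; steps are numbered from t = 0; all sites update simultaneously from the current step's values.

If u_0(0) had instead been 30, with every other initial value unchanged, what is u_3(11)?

Answer: u_3(11) = 56
Key observation: This trace re-runs the system from the modified initial state.

Derivation:
t=0: [30, 52, 97, 51, 23, 55, 85]
t=1: [37, 40, 33, 40, 36, 39, 35]
t=2: [46, 46, 45, 46, 46, 46, 45]
t=3: [56, 56, 56, 56, 56, 56, 56]
t=4: [55, 55, 55, 55, 55, 55, 55]
t=5: [56, 56, 56, 56, 56, 56, 56]
t=6: [55, 55, 55, 55, 55, 55, 55]
t=7: [56, 56, 56, 56, 56, 56, 56]
t=8: [55, 55, 55, 55, 55, 55, 55]
t=9: [56, 56, 56, 56, 56, 56, 56]
t=10: [55, 55, 55, 55, 55, 55, 55]
t=11: [56, 56, 56, 56, 56, 56, 56]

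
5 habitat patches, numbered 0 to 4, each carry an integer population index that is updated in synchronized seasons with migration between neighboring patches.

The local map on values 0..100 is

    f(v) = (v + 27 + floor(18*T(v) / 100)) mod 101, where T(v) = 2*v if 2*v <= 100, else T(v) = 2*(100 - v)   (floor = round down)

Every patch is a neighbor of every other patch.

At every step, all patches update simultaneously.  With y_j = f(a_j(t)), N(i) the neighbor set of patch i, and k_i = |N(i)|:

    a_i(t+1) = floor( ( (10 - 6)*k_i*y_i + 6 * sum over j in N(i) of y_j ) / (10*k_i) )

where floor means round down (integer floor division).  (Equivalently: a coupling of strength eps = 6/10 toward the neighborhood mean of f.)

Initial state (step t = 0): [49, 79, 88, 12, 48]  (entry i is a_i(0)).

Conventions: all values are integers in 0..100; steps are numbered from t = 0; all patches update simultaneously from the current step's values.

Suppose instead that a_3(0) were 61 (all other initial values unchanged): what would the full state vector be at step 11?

Simulating step by step:
t=0: [49, 79, 88, 61, 48]
t=1: [55, 35, 36, 32, 55]
t=2: [86, 80, 81, 79, 86]
t=3: [15, 14, 14, 13, 15]
t=4: [46, 46, 46, 45, 46]
t=5: [88, 88, 88, 88, 88]
t=6: [18, 18, 18, 18, 18]
t=7: [51, 51, 51, 51, 51]
t=8: [95, 95, 95, 95, 95]
t=9: [22, 22, 22, 22, 22]
t=10: [56, 56, 56, 56, 56]
t=11: [98, 98, 98, 98, 98]

Answer: [98, 98, 98, 98, 98]
Key observation: This trace re-runs the system from the modified initial state.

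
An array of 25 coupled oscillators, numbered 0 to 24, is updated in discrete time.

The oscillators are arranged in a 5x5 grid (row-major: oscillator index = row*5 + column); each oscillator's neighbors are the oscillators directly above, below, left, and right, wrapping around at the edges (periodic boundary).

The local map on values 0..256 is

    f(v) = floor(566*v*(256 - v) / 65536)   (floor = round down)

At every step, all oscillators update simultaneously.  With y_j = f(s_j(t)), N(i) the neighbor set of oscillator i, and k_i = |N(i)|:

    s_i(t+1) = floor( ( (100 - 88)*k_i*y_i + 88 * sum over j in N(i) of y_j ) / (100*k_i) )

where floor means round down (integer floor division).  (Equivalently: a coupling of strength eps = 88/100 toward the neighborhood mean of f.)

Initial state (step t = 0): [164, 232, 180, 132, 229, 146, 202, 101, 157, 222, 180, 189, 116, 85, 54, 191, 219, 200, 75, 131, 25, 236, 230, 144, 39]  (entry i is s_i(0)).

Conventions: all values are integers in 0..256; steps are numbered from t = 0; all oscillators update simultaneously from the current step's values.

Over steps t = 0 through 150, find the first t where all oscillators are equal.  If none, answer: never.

Simulating step by step:
t=0: [164, 232, 180, 132, 229, 146, 202, 101, 157, 222, 180, 189, 116, 85, 54, 191, 219, 200, 75, 131, 25, 236, 230, 144, 39]  (not all equal)
t=1: [78, 89, 96, 114, 96, 106, 105, 123, 118, 99, 112, 105, 119, 121, 110, 95, 85, 94, 124, 102, 82, 52, 92, 100, 92]  (not all equal)
t=2: [128, 120, 134, 135, 130, 132, 135, 137, 138, 136, 136, 135, 137, 139, 137, 130, 122, 133, 135, 135, 118, 122, 122, 134, 130]  (not all equal)
t=3: [140, 140, 140, 140, 140, 140, 140, 140, 140, 140, 140, 140, 140, 140, 140, 140, 141, 140, 140, 140, 140, 140, 141, 141, 140]  (not all equal)
t=4: [140, 140, 140, 140, 140, 140, 140, 140, 140, 140, 140, 140, 140, 140, 140, 140, 140, 140, 140, 140, 140, 140, 140, 140, 140]  (all equal)

Answer: 4
Key observation: Synchronization is absorbing here: once all oscillators are equal they stay equal, and step 4 is the first all-equal step.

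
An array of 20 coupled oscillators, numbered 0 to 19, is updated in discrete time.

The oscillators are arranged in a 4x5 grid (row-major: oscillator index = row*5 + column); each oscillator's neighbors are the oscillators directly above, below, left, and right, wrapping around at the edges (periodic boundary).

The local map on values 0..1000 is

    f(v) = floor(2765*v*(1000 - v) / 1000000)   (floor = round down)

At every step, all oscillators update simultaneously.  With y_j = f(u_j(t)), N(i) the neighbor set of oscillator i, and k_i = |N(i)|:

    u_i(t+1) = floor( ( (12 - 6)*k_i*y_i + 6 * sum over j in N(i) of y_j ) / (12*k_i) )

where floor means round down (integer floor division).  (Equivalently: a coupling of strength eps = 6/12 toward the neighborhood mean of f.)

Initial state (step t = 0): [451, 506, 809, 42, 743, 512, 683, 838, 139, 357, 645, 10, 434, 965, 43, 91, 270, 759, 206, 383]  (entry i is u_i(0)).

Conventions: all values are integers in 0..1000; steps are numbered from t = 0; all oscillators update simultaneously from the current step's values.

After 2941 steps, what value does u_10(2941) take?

Simulating step by step:
t=0: [451, 506, 809, 42, 743, 512, 683, 838, 139, 357, 645, 10, 434, 965, 43, 91, 270, 759, 206, 383]
t=1: [609, 627, 423, 272, 523, 663, 521, 441, 316, 524, 448, 320, 464, 243, 308, 428, 453, 515, 396, 491]
t=2: [657, 661, 657, 601, 667, 648, 663, 671, 601, 656, 651, 643, 653, 570, 615, 677, 669, 683, 635, 672]
t=3: [619, 618, 622, 649, 621, 626, 620, 621, 653, 631, 629, 627, 627, 661, 644, 611, 612, 611, 638, 618]
t=4: [651, 652, 648, 635, 647, 647, 649, 646, 630, 641, 645, 647, 644, 627, 636, 654, 654, 652, 638, 648]
t=5: [628, 627, 630, 637, 632, 631, 629, 633, 641, 636, 632, 630, 633, 642, 638, 627, 626, 629, 636, 631]
t=6: [644, 645, 643, 639, 642, 643, 644, 641, 637, 640, 642, 644, 641, 637, 639, 645, 646, 644, 640, 642]
t=7: [633, 633, 634, 636, 635, 634, 633, 635, 638, 636, 634, 633, 635, 638, 636, 633, 632, 633, 636, 635]
t=8: [641, 642, 641, 639, 640, 641, 641, 640, 638, 639, 641, 641, 640, 638, 639, 641, 642, 641, 640, 640]
t=9: [636, 635, 636, 637, 636, 636, 636, 636, 637, 637, 636, 636, 636, 637, 637, 636, 635, 636, 637, 636]
t=10: [640, 640, 639, 639, 639, 639, 640, 639, 639, 639, 639, 640, 639, 639, 639, 640, 640, 639, 639, 639]
t=11: [637, 637, 637, 637, 637, 637, 637, 637, 637, 637, 637, 637, 637, 637, 637, 637, 637, 637, 637, 637]
t=12: [639, 639, 639, 639, 639, 639, 639, 639, 639, 639, 639, 639, 639, 639, 639, 639, 639, 639, 639, 639]
t=13: [637, 637, 637, 637, 637, 637, 637, 637, 637, 637, 637, 637, 637, 637, 637, 637, 637, 637, 637, 637]

Answer: u_10(2941) = 637
Key observation: The state at step 11, [637, 637, 637, 637, 637, 637, 637, 637, 637, 637, 637, 637, 637, 637, 637, 637, 637, 637, 637, 637], reappears at step 13: the system is in a cycle of period 2 from step 11 on.  Therefore the state at step 2941 equals the state at step 11 + ((2941 - 11) mod 2) = 11, which is [637, 637, 637, 637, 637, 637, 637, 637, 637, 637, 637, 637, 637, 637, 637, 637, 637, 637, 637, 637].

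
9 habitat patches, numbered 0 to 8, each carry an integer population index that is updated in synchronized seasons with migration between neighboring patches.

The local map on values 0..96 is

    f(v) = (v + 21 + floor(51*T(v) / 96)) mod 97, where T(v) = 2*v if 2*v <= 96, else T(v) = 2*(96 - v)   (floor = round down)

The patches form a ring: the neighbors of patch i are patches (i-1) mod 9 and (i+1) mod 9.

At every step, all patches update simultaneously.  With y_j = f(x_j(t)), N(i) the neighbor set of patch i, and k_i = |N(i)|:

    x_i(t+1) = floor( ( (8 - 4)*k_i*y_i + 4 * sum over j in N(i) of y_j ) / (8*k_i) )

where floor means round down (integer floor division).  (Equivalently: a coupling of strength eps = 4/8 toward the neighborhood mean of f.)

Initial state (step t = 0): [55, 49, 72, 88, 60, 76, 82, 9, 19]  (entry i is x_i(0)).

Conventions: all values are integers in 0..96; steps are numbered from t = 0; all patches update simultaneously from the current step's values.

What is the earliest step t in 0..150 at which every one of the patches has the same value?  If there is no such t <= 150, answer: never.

Simulating step by step:
t=0: [55, 49, 72, 88, 60, 76, 82, 9, 19]  (not all equal)
t=1: [31, 21, 21, 20, 21, 21, 25, 39, 45]  (not all equal)
t=2: [62, 69, 63, 63, 63, 66, 53, 24, 30]  (not all equal)
t=3: [36, 21, 21, 22, 21, 21, 33, 61, 64]  (not all equal)
t=4: [69, 71, 64, 65, 64, 70, 66, 38, 40]  (not all equal)
t=5: [17, 21, 21, 21, 21, 21, 16, 7, 8]  (not all equal)
t=6: [53, 62, 64, 64, 64, 61, 51, 40, 41]  (not all equal)
t=7: [18, 22, 22, 22, 22, 22, 18, 10, 11]  (not all equal)
t=8: [56, 64, 66, 66, 66, 64, 55, 45, 46]  (not all equal)
t=9: [21, 21, 21, 21, 21, 21, 20, 18, 18]  (not all equal)
t=10: [62, 64, 64, 64, 64, 63, 61, 59, 59]  (not all equal)
t=11: [22, 22, 22, 22, 22, 22, 22, 22, 22]  (all equal)

Answer: 11
Key observation: Synchronization is absorbing here: once all patches are equal they stay equal, and step 11 is the first all-equal step.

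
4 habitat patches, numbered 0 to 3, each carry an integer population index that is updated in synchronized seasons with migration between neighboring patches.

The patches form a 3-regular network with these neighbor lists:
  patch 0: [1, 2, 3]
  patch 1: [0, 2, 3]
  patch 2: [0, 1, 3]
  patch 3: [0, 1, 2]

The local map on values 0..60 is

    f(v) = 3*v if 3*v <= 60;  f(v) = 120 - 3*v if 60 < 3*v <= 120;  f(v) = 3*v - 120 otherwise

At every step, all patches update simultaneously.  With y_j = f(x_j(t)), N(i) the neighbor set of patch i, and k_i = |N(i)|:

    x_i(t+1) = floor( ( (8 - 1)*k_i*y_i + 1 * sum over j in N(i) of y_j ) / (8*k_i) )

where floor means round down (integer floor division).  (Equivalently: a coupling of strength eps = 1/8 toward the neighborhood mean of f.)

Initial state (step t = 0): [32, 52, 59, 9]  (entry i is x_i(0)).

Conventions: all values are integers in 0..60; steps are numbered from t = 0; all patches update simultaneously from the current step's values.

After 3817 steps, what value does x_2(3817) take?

Answer: x_2(3817) = 3
Key observation: The state at step 25, [3, 3, 3, 3], reappears at step 29: the system is in a cycle of period 4 from step 25 on.  Therefore the state at step 3817 equals the state at step 25 + ((3817 - 25) mod 4) = 25, which is [3, 3, 3, 3].

Derivation:
t=0: [32, 52, 59, 9]
t=1: [26, 36, 53, 28]
t=2: [40, 15, 37, 35]
t=3: [2, 40, 10, 15]
t=4: [8, 3, 28, 40]
t=5: [22, 10, 32, 2]
t=6: [49, 29, 24, 9]
t=7: [28, 33, 45, 28]
t=8: [34, 22, 17, 34]
t=9: [20, 50, 48, 20]
t=10: [57, 32, 27, 57]
t=11: [49, 26, 39, 49]
t=12: [26, 39, 6, 26]
t=13: [39, 6, 19, 39]
t=14: [5, 18, 50, 5]
t=15: [17, 49, 29, 17]
t=16: [49, 29, 34, 49]
t=17: [26, 31, 19, 26]
t=18: [42, 29, 54, 42]
t=19: [8, 31, 38, 8]
t=20: [23, 25, 8, 23]
t=21: [49, 44, 27, 49]
t=22: [26, 14, 36, 26]
t=23: [40, 40, 15, 40]
t=24: [1, 1, 39, 1]
t=25: [3, 3, 3, 3]
t=26: [9, 9, 9, 9]
t=27: [27, 27, 27, 27]
t=28: [39, 39, 39, 39]
t=29: [3, 3, 3, 3]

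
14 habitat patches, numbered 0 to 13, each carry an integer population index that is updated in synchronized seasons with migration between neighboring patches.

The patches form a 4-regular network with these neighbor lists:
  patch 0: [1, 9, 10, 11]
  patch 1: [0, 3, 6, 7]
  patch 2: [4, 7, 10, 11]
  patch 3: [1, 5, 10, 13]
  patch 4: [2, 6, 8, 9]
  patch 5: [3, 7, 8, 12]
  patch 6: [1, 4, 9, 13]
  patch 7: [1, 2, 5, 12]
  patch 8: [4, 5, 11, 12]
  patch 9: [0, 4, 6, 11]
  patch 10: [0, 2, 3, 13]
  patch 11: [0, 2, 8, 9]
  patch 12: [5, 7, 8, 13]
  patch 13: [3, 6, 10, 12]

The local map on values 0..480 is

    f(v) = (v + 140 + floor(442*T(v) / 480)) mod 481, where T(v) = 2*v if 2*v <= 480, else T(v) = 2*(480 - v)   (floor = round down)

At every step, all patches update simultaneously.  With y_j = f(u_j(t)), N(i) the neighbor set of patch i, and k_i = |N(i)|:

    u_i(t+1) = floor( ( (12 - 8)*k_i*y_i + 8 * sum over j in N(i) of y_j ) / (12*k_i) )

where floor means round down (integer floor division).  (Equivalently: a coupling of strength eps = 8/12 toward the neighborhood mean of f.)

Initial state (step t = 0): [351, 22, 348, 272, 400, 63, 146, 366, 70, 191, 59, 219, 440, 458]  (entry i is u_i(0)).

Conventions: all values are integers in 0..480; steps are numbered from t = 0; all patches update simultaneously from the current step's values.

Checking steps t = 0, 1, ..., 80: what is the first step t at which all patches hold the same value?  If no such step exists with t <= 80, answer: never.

Simulating step by step:
t=0: [351, 22, 348, 272, 400, 63, 146, 366, 70, 191, 59, 219, 440, 458]  (not all equal)
t=1: [247, 212, 254, 268, 212, 282, 152, 235, 275, 201, 263, 266, 232, 196]  (not all equal)
t=2: [300, 265, 314, 289, 247, 313, 191, 310, 304, 244, 306, 307, 298, 246]  (not all equal)
t=3: [300, 285, 290, 302, 295, 286, 288, 288, 294, 297, 295, 293, 294, 291]  (not all equal)
t=4: [294, 297, 296, 295, 295, 297, 298, 299, 296, 294, 293, 294, 297, 295]  (not all equal)
t=5: [294, 293, 293, 294, 293, 292, 293, 292, 293, 294, 294, 294, 292, 293]  (not all equal)
t=6: [295, 295, 295, 295, 295, 296, 295, 296, 296, 295, 295, 295, 296, 295]  (not all equal)
t=7: [294, 293, 293, 293, 293, 293, 294, 293, 293, 294, 294, 293, 293, 293]  (not all equal)
t=8: [295, 295, 295, 295, 295, 296, 295, 296, 296, 295, 295, 295, 296, 295]  (not all equal)

Answer: never
Key observation: The state at step 6 reappears at step 8 — the system is in a cycle of period 2 from step 6 on.  No step 0..8 is synchronized, and the cycle repeats forever, so no step up to 80 (or ever) has all patches equal.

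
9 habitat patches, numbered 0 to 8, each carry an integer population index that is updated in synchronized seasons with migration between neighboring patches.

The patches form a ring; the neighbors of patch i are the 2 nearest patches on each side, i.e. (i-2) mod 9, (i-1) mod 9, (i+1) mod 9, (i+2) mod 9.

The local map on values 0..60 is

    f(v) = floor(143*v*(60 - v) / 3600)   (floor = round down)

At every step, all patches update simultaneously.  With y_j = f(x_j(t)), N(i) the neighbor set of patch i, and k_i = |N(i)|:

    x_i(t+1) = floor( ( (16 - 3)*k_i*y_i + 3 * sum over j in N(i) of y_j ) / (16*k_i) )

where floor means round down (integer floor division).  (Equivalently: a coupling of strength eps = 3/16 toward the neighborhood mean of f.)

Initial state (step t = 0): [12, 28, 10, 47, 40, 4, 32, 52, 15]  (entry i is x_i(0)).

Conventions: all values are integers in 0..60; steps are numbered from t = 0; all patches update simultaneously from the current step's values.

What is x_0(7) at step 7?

Answer: x_0(7) = 35

Derivation:
t=0: [12, 28, 10, 47, 40, 4, 32, 52, 15]
t=1: [22, 32, 20, 23, 29, 11, 32, 17, 26]
t=2: [32, 34, 31, 32, 34, 23, 34, 29, 34]
t=3: [35, 35, 35, 34, 34, 33, 34, 34, 35]
t=4: [34, 34, 34, 34, 34, 35, 34, 34, 34]
t=5: [35, 35, 35, 34, 34, 34, 34, 34, 35]
t=6: [34, 34, 34, 34, 34, 35, 34, 34, 34]
t=7: [35, 35, 35, 34, 34, 34, 34, 34, 35]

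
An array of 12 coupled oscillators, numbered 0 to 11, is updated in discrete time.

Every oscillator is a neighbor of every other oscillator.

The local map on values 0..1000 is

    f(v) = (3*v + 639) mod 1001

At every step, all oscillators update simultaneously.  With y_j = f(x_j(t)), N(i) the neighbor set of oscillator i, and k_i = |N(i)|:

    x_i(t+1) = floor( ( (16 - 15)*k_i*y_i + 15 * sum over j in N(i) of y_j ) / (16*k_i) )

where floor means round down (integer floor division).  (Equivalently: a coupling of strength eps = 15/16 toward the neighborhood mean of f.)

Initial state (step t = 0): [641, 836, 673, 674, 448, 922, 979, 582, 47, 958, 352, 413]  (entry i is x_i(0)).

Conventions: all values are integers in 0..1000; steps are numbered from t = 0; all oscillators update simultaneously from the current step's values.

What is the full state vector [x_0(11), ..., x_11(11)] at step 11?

Answer: [986, 986, 986, 986, 986, 986, 986, 986, 986, 986, 986, 986]

Derivation:
t=0: [641, 836, 673, 674, 448, 922, 979, 582, 47, 958, 352, 413]
t=1: [602, 612, 600, 600, 593, 606, 602, 606, 597, 603, 599, 595]
t=2: [440, 440, 440, 440, 441, 440, 440, 440, 441, 440, 440, 441]
t=3: [958, 958, 958, 958, 958, 958, 958, 958, 958, 958, 958, 958]
t=4: [510, 510, 510, 510, 510, 510, 510, 510, 510, 510, 510, 510]
t=5: [167, 167, 167, 167, 167, 167, 167, 167, 167, 167, 167, 167]
t=6: [139, 139, 139, 139, 139, 139, 139, 139, 139, 139, 139, 139]
t=7: [55, 55, 55, 55, 55, 55, 55, 55, 55, 55, 55, 55]
t=8: [804, 804, 804, 804, 804, 804, 804, 804, 804, 804, 804, 804]
t=9: [48, 48, 48, 48, 48, 48, 48, 48, 48, 48, 48, 48]
t=10: [783, 783, 783, 783, 783, 783, 783, 783, 783, 783, 783, 783]
t=11: [986, 986, 986, 986, 986, 986, 986, 986, 986, 986, 986, 986]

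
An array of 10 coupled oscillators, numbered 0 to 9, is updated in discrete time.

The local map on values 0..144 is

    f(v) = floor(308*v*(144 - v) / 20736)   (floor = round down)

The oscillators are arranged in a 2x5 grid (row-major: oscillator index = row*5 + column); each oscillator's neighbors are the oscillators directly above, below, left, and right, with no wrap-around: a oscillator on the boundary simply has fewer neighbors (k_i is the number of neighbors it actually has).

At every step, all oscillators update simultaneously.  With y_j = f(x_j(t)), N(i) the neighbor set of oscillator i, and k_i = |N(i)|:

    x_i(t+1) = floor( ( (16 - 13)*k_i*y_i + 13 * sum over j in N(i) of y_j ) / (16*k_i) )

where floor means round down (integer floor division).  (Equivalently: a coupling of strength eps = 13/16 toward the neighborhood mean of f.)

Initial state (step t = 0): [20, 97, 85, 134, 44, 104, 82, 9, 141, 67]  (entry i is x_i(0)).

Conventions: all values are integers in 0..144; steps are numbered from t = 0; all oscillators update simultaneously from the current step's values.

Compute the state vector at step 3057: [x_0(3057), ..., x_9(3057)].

Simulating step by step:
t=0: [20, 97, 85, 134, 44, 104, 82, 9, 141, 67]
t=1: [58, 62, 42, 42, 50, 56, 53, 45, 31, 43]
t=2: [74, 70, 67, 61, 64, 72, 71, 62, 62, 61]
t=3: [76, 76, 75, 75, 75, 76, 76, 75, 75, 75]
t=4: [76, 76, 76, 76, 76, 76, 76, 76, 76, 76]
t=5: [76, 76, 76, 76, 76, 76, 76, 76, 76, 76]

Answer: [76, 76, 76, 76, 76, 76, 76, 76, 76, 76]
Key observation: The state at step 4, [76, 76, 76, 76, 76, 76, 76, 76, 76, 76], reappears at step 5: the system is in a cycle of period 1 from step 4 on.  Therefore the state at step 3057 equals the state at step 4 + ((3057 - 4) mod 1) = 4, which is [76, 76, 76, 76, 76, 76, 76, 76, 76, 76].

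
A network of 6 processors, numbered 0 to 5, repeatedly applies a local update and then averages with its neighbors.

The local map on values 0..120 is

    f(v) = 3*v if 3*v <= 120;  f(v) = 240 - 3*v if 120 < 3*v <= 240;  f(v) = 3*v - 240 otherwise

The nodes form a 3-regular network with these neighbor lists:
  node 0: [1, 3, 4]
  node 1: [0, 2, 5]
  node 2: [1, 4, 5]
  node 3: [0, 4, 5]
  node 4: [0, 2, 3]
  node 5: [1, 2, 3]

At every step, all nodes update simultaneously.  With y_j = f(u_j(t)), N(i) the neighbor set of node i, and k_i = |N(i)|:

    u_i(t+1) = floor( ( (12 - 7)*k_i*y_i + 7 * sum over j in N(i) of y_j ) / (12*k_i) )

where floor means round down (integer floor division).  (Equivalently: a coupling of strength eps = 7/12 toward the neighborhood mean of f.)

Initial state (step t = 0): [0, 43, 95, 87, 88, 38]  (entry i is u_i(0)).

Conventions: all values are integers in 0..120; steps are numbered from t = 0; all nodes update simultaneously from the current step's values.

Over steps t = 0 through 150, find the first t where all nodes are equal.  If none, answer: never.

Simulating step by step:
t=0: [0, 43, 95, 87, 88, 38]  (not all equal)
t=1: [30, 77, 67, 35, 22, 81]  (not all equal)
t=2: [72, 29, 31, 74, 73, 31]  (not all equal)
t=3: [34, 77, 77, 34, 35, 77]  (not all equal)
t=4: [84, 27, 27, 84, 85, 27]  (not all equal)
t=5: [26, 67, 68, 26, 26, 67]  (not all equal)
t=6: [70, 46, 45, 70, 69, 46]  (not all equal)
t=7: [44, 88, 89, 44, 45, 88]  (not all equal)
t=8: [91, 40, 41, 91, 91, 40]  (not all equal)
t=9: [49, 102, 101, 49, 49, 102]  (not all equal)
t=10: [87, 70, 70, 87, 87, 70]  (not all equal)
t=11: [22, 28, 28, 22, 22, 28]  (not all equal)
t=12: [69, 80, 80, 69, 69, 80]  (not all equal)
t=13: [26, 6, 6, 26, 26, 6]  (not all equal)
t=14: [66, 29, 29, 66, 66, 29]  (not all equal)
t=15: [50, 78, 78, 50, 50, 78]  (not all equal)
t=16: [73, 22, 22, 73, 73, 22]  (not all equal)
t=17: [29, 57, 57, 29, 29, 57]  (not all equal)
t=18: [83, 72, 72, 83, 83, 72]  (not all equal)
t=19: [11, 21, 21, 11, 11, 21]  (not all equal)
t=20: [38, 57, 57, 38, 38, 57]  (not all equal)
t=21: [105, 77, 77, 105, 105, 77]  (not all equal)
t=22: [62, 21, 21, 62, 62, 21]  (not all equal)
t=23: [55, 61, 61, 55, 55, 61]  (not all equal)
t=24: [71, 60, 60, 71, 71, 60]  (not all equal)
t=25: [33, 53, 53, 33, 33, 53]  (not all equal)
t=26: [95, 84, 84, 95, 95, 84]  (not all equal)
t=27: [38, 18, 18, 38, 38, 18]  (not all equal)
t=28: [102, 65, 65, 102, 102, 65]  (not all equal)
t=29: [61, 49, 49, 61, 61, 49]  (not all equal)
t=30: [64, 86, 86, 64, 64, 86]  (not all equal)
t=31: [42, 23, 23, 42, 42, 23]  (not all equal)
t=32: [105, 77, 77, 105, 105, 77]  (not all equal)

Answer: never
Key observation: The state at step 21 reappears at step 32 — the system is in a cycle of period 11 from step 21 on.  No step 0..32 is synchronized, and the cycle repeats forever, so no step up to 150 (or ever) has all nodes equal.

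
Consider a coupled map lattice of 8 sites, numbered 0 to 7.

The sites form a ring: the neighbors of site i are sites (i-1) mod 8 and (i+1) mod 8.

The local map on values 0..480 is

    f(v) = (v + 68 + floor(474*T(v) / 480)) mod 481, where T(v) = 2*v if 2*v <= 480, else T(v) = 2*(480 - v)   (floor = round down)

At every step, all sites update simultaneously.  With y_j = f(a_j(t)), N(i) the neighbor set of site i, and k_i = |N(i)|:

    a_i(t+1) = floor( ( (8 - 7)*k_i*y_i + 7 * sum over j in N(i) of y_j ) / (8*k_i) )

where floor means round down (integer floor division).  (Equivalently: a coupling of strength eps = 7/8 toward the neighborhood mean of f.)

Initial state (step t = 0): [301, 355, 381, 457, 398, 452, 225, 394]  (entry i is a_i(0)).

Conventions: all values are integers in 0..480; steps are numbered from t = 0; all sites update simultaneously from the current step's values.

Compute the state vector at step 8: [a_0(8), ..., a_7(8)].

Simulating step by step:
t=0: [301, 355, 381, 457, 398, 452, 225, 394]
t=1: [178, 200, 141, 146, 98, 187, 138, 236]
t=2: [220, 76, 89, 162, 116, 384, 248, 296]
t=3: [266, 287, 199, 334, 151, 328, 214, 264]
t=4: [267, 230, 225, 120, 190, 140, 243, 252]
t=5: [279, 265, 336, 231, 206, 197, 165, 286]
t=6: [265, 239, 266, 211, 220, 142, 197, 180]
t=7: [218, 278, 258, 252, 127, 182, 78, 211]
t=8: [238, 259, 276, 354, 238, 341, 187, 260]

Answer: [238, 259, 276, 354, 238, 341, 187, 260]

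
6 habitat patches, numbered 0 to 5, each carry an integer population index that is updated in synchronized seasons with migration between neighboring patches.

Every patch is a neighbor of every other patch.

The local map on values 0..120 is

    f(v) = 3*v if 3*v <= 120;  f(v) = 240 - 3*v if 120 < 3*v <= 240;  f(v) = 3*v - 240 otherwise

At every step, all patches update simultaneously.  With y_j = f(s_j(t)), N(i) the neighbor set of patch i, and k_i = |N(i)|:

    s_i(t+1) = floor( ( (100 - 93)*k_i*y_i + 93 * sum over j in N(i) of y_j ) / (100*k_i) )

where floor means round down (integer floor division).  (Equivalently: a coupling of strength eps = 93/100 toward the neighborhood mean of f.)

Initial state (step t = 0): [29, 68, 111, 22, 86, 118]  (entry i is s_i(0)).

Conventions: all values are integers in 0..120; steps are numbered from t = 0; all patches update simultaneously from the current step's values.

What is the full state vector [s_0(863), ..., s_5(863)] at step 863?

Simulating step by step:
t=0: [29, 68, 111, 22, 86, 118]
t=1: [66, 72, 66, 69, 74, 63]
t=2: [34, 36, 34, 35, 36, 33]
t=3: [104, 103, 104, 103, 103, 104]
t=4: [70, 70, 70, 70, 70, 70]
t=5: [30, 30, 30, 30, 30, 30]
t=6: [90, 90, 90, 90, 90, 90]
t=7: [30, 30, 30, 30, 30, 30]

Answer: [30, 30, 30, 30, 30, 30]
Key observation: The state at step 5, [30, 30, 30, 30, 30, 30], reappears at step 7: the system is in a cycle of period 2 from step 5 on.  Therefore the state at step 863 equals the state at step 5 + ((863 - 5) mod 2) = 5, which is [30, 30, 30, 30, 30, 30].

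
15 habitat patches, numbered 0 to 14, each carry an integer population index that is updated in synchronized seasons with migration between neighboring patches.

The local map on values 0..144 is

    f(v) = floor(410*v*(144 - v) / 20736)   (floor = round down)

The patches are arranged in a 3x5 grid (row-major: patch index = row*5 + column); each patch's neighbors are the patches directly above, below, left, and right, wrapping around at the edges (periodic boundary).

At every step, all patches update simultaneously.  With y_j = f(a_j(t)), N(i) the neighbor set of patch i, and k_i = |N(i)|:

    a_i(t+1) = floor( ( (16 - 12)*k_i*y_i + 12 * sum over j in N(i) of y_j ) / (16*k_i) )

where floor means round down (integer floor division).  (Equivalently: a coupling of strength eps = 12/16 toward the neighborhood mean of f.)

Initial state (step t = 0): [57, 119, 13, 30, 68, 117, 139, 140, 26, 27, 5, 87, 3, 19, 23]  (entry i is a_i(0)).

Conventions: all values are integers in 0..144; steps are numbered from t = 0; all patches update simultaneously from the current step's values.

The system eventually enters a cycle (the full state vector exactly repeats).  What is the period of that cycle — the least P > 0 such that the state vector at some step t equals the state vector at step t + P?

Answer: 2
Key observation: The state at step 6, [93, 92, 92, 92, 93, 93, 92, 92, 92, 93, 93, 92, 92, 92, 93], reappears at step 8 — and no state repeats earlier — so the cycle the system enters has period 2.

Derivation:
t=0: [57, 119, 13, 30, 68, 117, 139, 140, 26, 27, 5, 87, 3, 19, 23]
t=1: [68, 59, 35, 61, 78, 50, 46, 24, 49, 67, 61, 41, 37, 47, 55]
t=2: [99, 90, 81, 92, 100, 96, 84, 76, 88, 96, 94, 89, 76, 91, 97]
t=3: [90, 95, 98, 94, 89, 92, 96, 100, 95, 91, 91, 96, 99, 95, 90]
t=4: [94, 91, 89, 92, 95, 94, 90, 89, 91, 94, 94, 91, 89, 92, 94]
t=5: [92, 94, 95, 94, 92, 92, 94, 95, 94, 92, 92, 94, 95, 94, 92]
t=6: [93, 92, 92, 92, 93, 93, 92, 92, 92, 93, 93, 92, 92, 92, 93]
t=7: [93, 93, 94, 93, 93, 93, 93, 94, 93, 93, 93, 93, 94, 93, 93]
t=8: [93, 92, 92, 92, 93, 93, 92, 92, 92, 93, 93, 92, 92, 92, 93]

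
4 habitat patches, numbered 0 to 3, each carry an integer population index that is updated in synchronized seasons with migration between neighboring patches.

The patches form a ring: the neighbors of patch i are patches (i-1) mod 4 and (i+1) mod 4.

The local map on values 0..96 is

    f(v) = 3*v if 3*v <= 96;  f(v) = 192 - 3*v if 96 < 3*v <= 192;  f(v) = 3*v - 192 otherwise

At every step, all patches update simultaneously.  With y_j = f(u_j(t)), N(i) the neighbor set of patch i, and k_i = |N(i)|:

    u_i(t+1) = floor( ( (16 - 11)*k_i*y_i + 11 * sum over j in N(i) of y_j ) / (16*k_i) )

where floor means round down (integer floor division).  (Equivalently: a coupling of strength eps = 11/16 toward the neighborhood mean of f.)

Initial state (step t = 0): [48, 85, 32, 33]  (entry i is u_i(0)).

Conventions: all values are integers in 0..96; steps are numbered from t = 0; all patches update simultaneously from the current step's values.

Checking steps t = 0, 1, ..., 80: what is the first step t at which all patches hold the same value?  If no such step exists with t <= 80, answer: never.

Answer: never
Key observation: The state at step 4 reappears at step 14 — the system is in a cycle of period 10 from step 4 on.  No step 0..14 is synchronized, and the cycle repeats forever, so no step up to 80 (or ever) has all patches equal.

Derivation:
t=0: [48, 85, 32, 33]  (not all equal)
t=1: [68, 69, 83, 78]  (not all equal)
t=2: [23, 28, 37, 36]  (not all equal)
t=3: [79, 77, 83, 77]  (not all equal)
t=4: [40, 47, 44, 47]  (not all equal)
t=5: [57, 61, 53, 61]  (not all equal)
t=6: [12, 21, 16, 21]  (not all equal)
t=7: [54, 48, 58, 48]  (not all equal)
t=8: [42, 31, 38, 31]  (not all equal)
t=9: [84, 78, 88, 78]  (not all equal)
t=10: [47, 58, 51, 58]  (not all equal)
t=11: [28, 36, 24, 36]  (not all equal)
t=12: [84, 79, 80, 79]  (not all equal)
t=13: [49, 51, 45, 51]  (not all equal)
t=14: [40, 47, 44, 47]  (not all equal)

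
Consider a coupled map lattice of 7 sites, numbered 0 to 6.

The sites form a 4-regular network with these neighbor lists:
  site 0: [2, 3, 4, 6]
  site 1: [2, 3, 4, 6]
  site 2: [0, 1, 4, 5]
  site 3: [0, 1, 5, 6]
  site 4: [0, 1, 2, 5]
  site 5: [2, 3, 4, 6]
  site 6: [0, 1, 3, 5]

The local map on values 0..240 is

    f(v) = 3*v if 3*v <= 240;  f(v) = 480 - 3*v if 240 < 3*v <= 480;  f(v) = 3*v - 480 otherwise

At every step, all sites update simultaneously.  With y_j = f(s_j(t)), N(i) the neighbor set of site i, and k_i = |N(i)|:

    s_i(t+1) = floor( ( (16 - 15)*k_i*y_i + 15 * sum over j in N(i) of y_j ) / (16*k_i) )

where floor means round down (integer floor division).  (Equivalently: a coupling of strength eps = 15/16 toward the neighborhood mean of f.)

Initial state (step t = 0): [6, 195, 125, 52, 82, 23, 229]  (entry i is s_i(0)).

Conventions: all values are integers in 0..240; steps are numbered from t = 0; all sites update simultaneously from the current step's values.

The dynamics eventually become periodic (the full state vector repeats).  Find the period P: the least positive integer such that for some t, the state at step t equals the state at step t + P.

Simulating step by step:
t=0: [6, 195, 125, 52, 82, 23, 229]
t=1: [165, 171, 106, 103, 84, 168, 94]
t=2: [178, 179, 80, 73, 69, 179, 69]
t=3: [207, 208, 102, 101, 108, 208, 103]
t=4: [167, 167, 147, 151, 151, 167, 152]
t=5: [28, 28, 23, 22, 25, 28, 22]
t=6: [69, 69, 80, 78, 79, 69, 78]
t=7: [234, 234, 216, 215, 216, 234, 215]
t=8: [169, 169, 205, 205, 205, 169, 205]
t=9: [128, 128, 59, 59, 59, 128, 59]
t=10: [171, 171, 120, 120, 120, 171, 120]
t=11: [114, 114, 58, 58, 58, 114, 58]
t=12: [171, 171, 148, 148, 148, 171, 148]
t=13: [35, 35, 33, 33, 33, 35, 33]
t=14: [99, 99, 103, 103, 103, 99, 103]
t=15: [171, 171, 179, 179, 179, 171, 179]
t=16: [55, 55, 40, 40, 40, 55, 40]
t=17: [122, 122, 151, 151, 151, 122, 151]
t=18: [32, 32, 88, 88, 88, 32, 88]
t=19: [208, 208, 131, 131, 131, 208, 131]
t=20: [90, 90, 127, 127, 127, 90, 127]
t=21: [105, 105, 177, 177, 177, 105, 177]
t=22: [58, 58, 131, 131, 131, 58, 131]
t=23: [92, 92, 148, 148, 148, 92, 148]
t=24: [46, 46, 154, 154, 154, 46, 154]
t=25: [25, 25, 102, 102, 102, 25, 102]
t=26: [167, 167, 104, 104, 104, 167, 104]
t=27: [158, 158, 64, 64, 64, 158, 64]
t=28: [180, 180, 61, 61, 61, 180, 61]
t=29: [175, 175, 96, 96, 96, 175, 96]
t=30: [182, 182, 88, 88, 88, 182, 88]
t=31: [206, 206, 110, 110, 110, 206, 110]
t=32: [149, 149, 141, 141, 141, 149, 141]
t=33: [55, 55, 40, 40, 40, 55, 40]

Answer: 17
Key observation: The state at step 16, [55, 55, 40, 40, 40, 55, 40], reappears at step 33 — and no state repeats earlier — so the cycle the system enters has period 17.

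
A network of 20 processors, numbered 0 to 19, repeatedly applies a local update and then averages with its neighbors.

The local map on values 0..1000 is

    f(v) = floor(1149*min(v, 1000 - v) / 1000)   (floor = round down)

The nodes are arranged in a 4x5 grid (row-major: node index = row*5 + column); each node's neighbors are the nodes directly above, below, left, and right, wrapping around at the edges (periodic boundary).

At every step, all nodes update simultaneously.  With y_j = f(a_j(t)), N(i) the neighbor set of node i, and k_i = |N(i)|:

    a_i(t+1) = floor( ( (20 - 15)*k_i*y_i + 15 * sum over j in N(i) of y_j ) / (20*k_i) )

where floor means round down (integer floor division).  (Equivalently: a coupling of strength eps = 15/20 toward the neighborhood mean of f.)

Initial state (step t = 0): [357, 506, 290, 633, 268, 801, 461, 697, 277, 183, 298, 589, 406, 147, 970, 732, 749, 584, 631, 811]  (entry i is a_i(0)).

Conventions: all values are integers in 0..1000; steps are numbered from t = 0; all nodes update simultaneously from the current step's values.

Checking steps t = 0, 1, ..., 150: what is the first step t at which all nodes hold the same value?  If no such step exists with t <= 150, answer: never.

Simulating step by step:
t=0: [357, 506, 290, 633, 268, 801, 461, 697, 277, 183, 298, 589, 406, 147, 970, 732, 749, 584, 631, 811]  (not all equal)
t=1: [366, 434, 423, 364, 312, 336, 435, 395, 294, 218, 280, 422, 391, 274, 184, 312, 413, 402, 346, 255]  (not all equal)
t=2: [405, 476, 464, 400, 348, 375, 466, 445, 353, 304, 350, 447, 433, 339, 273, 372, 456, 453, 377, 321]  (not all equal)
t=3: [454, 522, 515, 446, 407, 435, 508, 497, 421, 377, 416, 495, 486, 406, 361, 436, 506, 502, 433, 386]  (not all equal)
t=4: [508, 551, 552, 503, 474, 499, 551, 548, 492, 457, 490, 548, 547, 482, 444, 501, 552, 551, 497, 462]  (not all equal)
t=5: [554, 524, 526, 554, 546, 549, 527, 526, 547, 542, 548, 525, 524, 544, 534, 550, 526, 526, 549, 544]  (not all equal)
t=6: [522, 538, 538, 522, 518, 523, 539, 539, 524, 524, 526, 539, 540, 528, 525, 522, 539, 539, 523, 522]  (not all equal)
t=7: [546, 533, 533, 545, 549, 543, 532, 532, 542, 547, 543, 531, 531, 541, 545, 544, 532, 532, 543, 548]  (not all equal)
t=8: [524, 533, 533, 525, 519, 525, 534, 534, 526, 522, 526, 535, 535, 527, 522, 524, 534, 534, 525, 521]  (not all equal)
t=9: [545, 537, 537, 544, 548, 543, 536, 536, 543, 547, 543, 536, 536, 543, 547, 544, 537, 536, 543, 548]  (not all equal)
t=10: [523, 529, 530, 524, 520, 525, 531, 531, 525, 521, 525, 531, 531, 525, 521, 523, 530, 530, 525, 521]  (not all equal)
t=11: [546, 541, 540, 545, 549, 545, 539, 539, 544, 548, 545, 539, 539, 544, 548, 546, 541, 540, 545, 548]  (not all equal)
t=12: [521, 526, 526, 522, 519, 522, 527, 527, 523, 520, 522, 527, 527, 523, 520, 521, 526, 526, 522, 519]  (not all equal)
t=13: [549, 544, 544, 548, 550, 548, 544, 544, 547, 550, 548, 544, 544, 547, 550, 549, 544, 544, 548, 550]  (not all equal)
t=14: [518, 522, 522, 519, 517, 519, 522, 522, 519, 517, 519, 522, 522, 519, 517, 518, 522, 522, 519, 517]  (not all equal)
t=15: [552, 549, 549, 551, 553, 552, 549, 549, 551, 553, 552, 549, 549, 551, 553, 552, 549, 549, 551, 553]  (not all equal)
t=16: [514, 517, 517, 515, 513, 514, 517, 517, 515, 513, 514, 517, 517, 515, 513, 514, 517, 517, 515, 513]  (not all equal)
t=17: [557, 554, 554, 556, 558, 557, 554, 554, 556, 558, 557, 554, 554, 556, 558, 557, 554, 554, 556, 558]  (not all equal)
t=18: [509, 511, 511, 509, 507, 509, 511, 511, 509, 507, 509, 511, 511, 509, 507, 509, 511, 511, 509, 507]  (not all equal)
t=19: [563, 561, 561, 563, 565, 563, 561, 561, 563, 565, 563, 561, 561, 563, 565, 563, 561, 561, 563, 565]  (not all equal)
t=20: [501, 503, 503, 501, 500, 501, 503, 503, 501, 500, 501, 503, 503, 501, 500, 501, 503, 503, 501, 500]  (not all equal)
t=21: [572, 571, 571, 572, 573, 572, 571, 571, 572, 573, 572, 571, 571, 572, 573, 572, 571, 571, 572, 573]  (not all equal)
t=22: [491, 491, 491, 491, 490, 491, 491, 491, 491, 490, 491, 491, 491, 491, 490, 491, 491, 491, 491, 490]  (not all equal)
t=23: [563, 564, 564, 563, 563, 563, 564, 564, 563, 563, 563, 564, 564, 563, 563, 563, 564, 564, 563, 563]  (not all equal)
t=24: [501, 500, 500, 501, 502, 501, 500, 500, 501, 502, 501, 500, 500, 501, 502, 501, 500, 500, 501, 502]  (not all equal)
t=25: [573, 573, 573, 573, 572, 573, 573, 573, 573, 572, 573, 573, 573, 573, 572, 573, 573, 573, 573, 572]  (not all equal)
t=26: [490, 490, 490, 490, 490, 490, 490, 490, 490, 490, 490, 490, 490, 490, 490, 490, 490, 490, 490, 490]  (all equal)

Answer: 26
Key observation: Synchronization is absorbing here: once all nodes are equal they stay equal, and step 26 is the first all-equal step.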